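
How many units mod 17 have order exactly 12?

φ(17) = 17 − 1 = 16 = 2^4.
Since (Z/17Z)^× is cyclic of order 16, the number of elements of order d is φ(d) when d | 16 and 0 otherwise.
12 does not divide 16, so no element of (Z/17Z)^× has order 12.

0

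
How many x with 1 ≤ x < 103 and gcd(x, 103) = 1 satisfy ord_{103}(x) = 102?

φ(103) = 103 − 1 = 102 = 2 · 3 · 17.
(Z/103Z)^× is cyclic (|G| = 102); a cyclic group of order m has exactly φ(d) elements of each order d | m, and none otherwise.
102 = 2 · 3 · 17 divides 102, and φ(102) = 32.

32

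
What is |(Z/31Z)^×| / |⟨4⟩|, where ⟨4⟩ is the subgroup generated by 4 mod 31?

6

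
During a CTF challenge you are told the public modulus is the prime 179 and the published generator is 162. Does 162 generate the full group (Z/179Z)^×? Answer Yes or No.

φ(179) = 179 − 1 = 178 = 2 · 89.
162 is a primitive root mod 179 iff 162^(φ(179)/q) ≢ 1 for every prime q | φ(179), i.e. q ∈ {2, 89}.
162^89 ≡ 178 (mod 179)  [q = 2: ≢ 1 ✓]
162^2 ≡ 110 (mod 179)  [q = 89: ≢ 1 ✓]
All checks pass, so 162 has order 178 and is a primitive root modulo 179.

Yes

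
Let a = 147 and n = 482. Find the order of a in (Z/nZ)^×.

Since 147 ∈ (Z/482Z)^×, its order divides φ(482) = φ(2)·φ(241) = 1·240 = 240 = 2^4 · 3 · 5.
Divisors of 240: 1, 2, 3, 4, 5, 6, 8, 10, 12, 15, 16, 20, 24, 30, 40, 48, 60, 80, 120, 240.
Evaluate successive powers at the divisors of 240:
147^1 ≡ 147 (mod 482)
147^2 ≡ 401 (mod 482)
147^3 ≡ 143 (mod 482)
147^4 ≡ 295 (mod 482)
147^5 ≡ 467 (mod 482)
147^6 ≡ 205 (mod 482)
147^8 ≡ 265 (mod 482)
147^10 ≡ 225 (mod 482)
147^12 ≡ 91 (mod 482)
147^15 ≡ 481 (mod 482)
147^16 ≡ 335 (mod 482)
147^20 ≡ 15 (mod 482)
147^24 ≡ 87 (mod 482)
147^30 ≡ 1 (mod 482) ✓
So ord_482(147) = 30.

30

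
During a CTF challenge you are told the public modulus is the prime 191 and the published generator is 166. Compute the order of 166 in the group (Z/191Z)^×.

38

ord(166) | φ(191) = 191 − 1 = 190 = 2 · 5 · 19.
Divisors of 190: 1, 2, 5, 10, 19, 38, 95, 190.
Check 166^d mod 191 for each divisor in increasing order:
166^1 ≡ 166
166^2 ≡ 52
166^5 ≡ 14
166^10 ≡ 5
166^19 ≡ 190
166^38 ≡ 1
Hence ord(166) = 38.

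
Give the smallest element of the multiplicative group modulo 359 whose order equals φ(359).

7

φ(359) = 359 − 1 = 358 = 2 · 179.
g is a primitive root iff g^(358/q) ≢ 1 (mod 359) for each prime q ∈ {2, 179}.
g = 2: 2^179 ≡ 1 — hits 1, so not a primitive root.
g = 3: 3^179 ≡ 1 — hits 1, so not a primitive root.
g = 4: 4^179 ≡ 1 — hits 1, so not a primitive root.
g = 5: 5^179 ≡ 1 — hits 1, so not a primitive root.
g = 6: 6^179 ≡ 1 — hits 1, so not a primitive root.
g = 7: 7^179 ≡ 358; 7^2 ≡ 49 — none is 1, so 7 is a primitive root.
The smallest primitive root modulo 359 is 7.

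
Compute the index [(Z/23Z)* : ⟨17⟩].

1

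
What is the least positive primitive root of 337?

φ(337) = 337 − 1 = 336 = 2^4 · 3 · 7.
Test candidates g = 2, 3, … against the prime factors q ∈ {2, 3, 7} of φ(337): g is a generator iff g^(336/q) ≢ 1 for every such q.
g = 2: 2^168 ≡ 1 — hits 1, so not a primitive root.
g = 3: 3^168 ≡ 1 — hits 1, so not a primitive root.
g = 4: 4^168 ≡ 1 — hits 1, so not a primitive root.
g = 5: 5^168 ≡ 336; 5^112 ≡ 1 — hits 1, so not a primitive root.
g = 6: 6^168 ≡ 1 — hits 1, so not a primitive root.
g = 7: 7^168 ≡ 1 — hits 1, so not a primitive root.
g = 8: 8^168 ≡ 1 — hits 1, so not a primitive root.
g = 9: 9^168 ≡ 1 — hits 1, so not a primitive root.
g = 10: 10^168 ≡ 336; 10^112 ≡ 128; 10^48 ≡ 175 — none is 1, so 10 is a primitive root.
Hence the least primitive root of 337 is 10.

10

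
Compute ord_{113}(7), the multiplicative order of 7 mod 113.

14

Since 7 ∈ (Z/113Z)^×, its order divides φ(113) = 113 − 1 = 112 = 2^4 · 7.
Divisors of 112: 1, 2, 4, 7, 8, 14, 16, 28, 56, 112.
Compute 7^d (mod 113) for the divisors d until we hit 1:
7^1 ≡ 7 (mod 113)
7^2 ≡ 49 (mod 113)
7^4 ≡ 28 (mod 113)
7^7 ≡ 112 (mod 113)
7^8 ≡ 106 (mod 113)
7^14 ≡ 1 (mod 113) ✓
Hence ord(7) = 14.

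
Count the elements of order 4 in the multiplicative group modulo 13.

2

φ(13) = 13 − 1 = 12 = 2^2 · 3.
Since (Z/13Z)^× is cyclic of order 12, the number of elements of order d is φ(d) when d | 12 and 0 otherwise.
4 = 2^2 divides 12, and φ(4) = 2.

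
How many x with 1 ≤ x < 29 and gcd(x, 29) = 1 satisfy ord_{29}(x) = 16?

φ(29) = 29 − 1 = 28 = 2^2 · 7.
(Z/29Z)^× is cyclic (|G| = 28); a cyclic group of order m has exactly φ(d) elements of each order d | m, and none otherwise.
16 does not divide 28, so no element of (Z/29Z)^× has order 16.

0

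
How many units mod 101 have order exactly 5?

φ(101) = 101 − 1 = 100 = 2^2 · 5^2.
In a cyclic group of order 100, there are φ(d) elements of order d for each divisor d of 100, and zero for non-divisors.
5 | 100, and φ(5) = 5 − 1 = 4.

4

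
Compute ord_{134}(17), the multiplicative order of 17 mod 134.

ord(17) | φ(134) = φ(2)·φ(67) = 1·66 = 66 = 2 · 3 · 11.
Divisors of 66: 1, 2, 3, 6, 11, 22, 33, 66.
Evaluate successive powers at the divisors of 66:
17^1 ≡ 17
17^2 ≡ 21
17^3 ≡ 89
17^6 ≡ 15
17^11 ≡ 29
17^22 ≡ 37
17^33 ≡ 1
So ord_134(17) = 33.

33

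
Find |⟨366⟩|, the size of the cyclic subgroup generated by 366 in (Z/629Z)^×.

72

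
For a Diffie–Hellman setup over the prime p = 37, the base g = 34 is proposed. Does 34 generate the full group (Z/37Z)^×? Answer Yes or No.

No

φ(37) = 37 − 1 = 36 = 2^2 · 3^2.
Test 34^(36/q) mod 37 for each prime factor q of 36:
34^18 ≡ 1 (mod 37)  [q = 2: ≡ 1 ✗]
34^12 ≡ 10 (mod 37)  [q = 3: ≢ 1 ✓]
34^18 ≡ 1 shows ord(34) | 18, strictly less than φ(37); not a primitive root.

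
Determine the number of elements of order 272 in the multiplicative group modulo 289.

128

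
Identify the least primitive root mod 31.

3

φ(31) = 31 − 1 = 30 = 2 · 3 · 5.
g is a primitive root iff g^(30/q) ≢ 1 (mod 31) for each prime q ∈ {2, 3, 5}.
g = 2: 2^15 ≡ 1 — hits 1, so not a primitive root.
g = 3: 3^15 ≡ 30; 3^10 ≡ 25; 3^6 ≡ 16 — none is 1, so 3 is a primitive root.
The smallest primitive root modulo 31 is 3.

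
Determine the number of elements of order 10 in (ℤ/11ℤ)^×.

4

φ(11) = 11 − 1 = 10 = 2 · 5.
(Z/11Z)^× is cyclic (|G| = 10); a cyclic group of order m has exactly φ(d) elements of each order d | m, and none otherwise.
10 = 2 · 5 divides 10, and φ(10) = 4.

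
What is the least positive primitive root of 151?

φ(151) = 151 − 1 = 150 = 2 · 3 · 5^2.
Test candidates g = 2, 3, … against the prime factors q ∈ {2, 3, 5} of φ(151): g is a generator iff g^(150/q) ≢ 1 for every such q.
g = 2: 2^75 ≡ 1 — hits 1, so not a primitive root.
g = 3: 3^75 ≡ 150; 3^50 ≡ 1 — hits 1, so not a primitive root.
g = 4: 4^75 ≡ 1 — hits 1, so not a primitive root.
g = 5: 5^75 ≡ 1 — hits 1, so not a primitive root.
g = 6: 6^75 ≡ 150; 6^50 ≡ 32; 6^30 ≡ 59 — none is 1, so 6 is a primitive root.
The smallest primitive root modulo 151 is 6.

6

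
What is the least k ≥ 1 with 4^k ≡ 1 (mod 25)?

10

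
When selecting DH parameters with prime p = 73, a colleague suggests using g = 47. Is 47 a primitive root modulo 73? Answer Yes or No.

Yes

φ(73) = 73 − 1 = 72 = 2^3 · 3^2.
An element g generates (Z/73Z)^× iff g^(72/q) ≢ 1 (mod 73) for each prime q ∈ {2, 3}.
47^36 ≡ 72 (mod 73)  [q = 2: ≢ 1 ✓]
47^24 ≡ 8 (mod 73)  [q = 3: ≢ 1 ✓]
All checks pass, so 47 has order 72 and is a primitive root modulo 73.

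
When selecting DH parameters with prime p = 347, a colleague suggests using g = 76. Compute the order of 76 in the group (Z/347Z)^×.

346

By Lagrange's theorem, ord_347(76) divides φ(347) = 347 − 1 = 346 = 2 · 173.
Divisors of 346: 1, 2, 173, 346.
Compute 76^d (mod 347) for the divisors d until we hit 1:
76^1 ≡ 76 (mod 347)
76^2 ≡ 224 (mod 347)
76^173 ≡ 346 (mod 347)
76^346 ≡ 1 (mod 347) ✓
Therefore the multiplicative order of 76 modulo 347 is 346.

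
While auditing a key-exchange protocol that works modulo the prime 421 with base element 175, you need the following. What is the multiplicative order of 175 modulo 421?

ord(175) | φ(421) = 421 − 1 = 420 = 2^2 · 3 · 5 · 7.
Divisors of 420: 1, 2, 3, 4, 5, 6, 7, 10, 12, 14, 15, 20, 21, 28, 30, 35, 42, 60, 70, 84, 105, 140, 210, 420.
Check 175^d mod 421 for each divisor in increasing order:
175^1 ≡ 175 (mod 421)
175^2 ≡ 313 (mod 421)
175^3 ≡ 45 (mod 421)
175^4 ≡ 297 (mod 421)
175^5 ≡ 192 (mod 421)
175^6 ≡ 341 (mod 421)
175^7 ≡ 314 (mod 421)
175^10 ≡ 237 (mod 421)
175^12 ≡ 85 (mod 421)
175^14 ≡ 82 (mod 421)
175^15 ≡ 36 (mod 421)
175^20 ≡ 176 (mod 421)
175^21 ≡ 67 (mod 421)
175^28 ≡ 409 (mod 421)
175^30 ≡ 33 (mod 421)
175^35 ≡ 21 (mod 421)
175^42 ≡ 279 (mod 421)
175^60 ≡ 247 (mod 421)
175^70 ≡ 20 (mod 421)
175^84 ≡ 377 (mod 421)
175^105 ≡ 420 (mod 421)
175^140 ≡ 400 (mod 421)
175^210 ≡ 1 (mod 421) ✓
Therefore the multiplicative order of 175 modulo 421 is 210.

210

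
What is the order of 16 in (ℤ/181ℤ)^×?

ord(16) | φ(181) = 181 − 1 = 180 = 2^2 · 3^2 · 5.
Divisors of 180: 1, 2, 3, 4, 5, 6, 9, 10, 12, 15, 18, 20, 30, 36, 45, 60, 90, 180.
Test each divisor d:
16^1 ≡ 16 (mod 181)
16^2 ≡ 75 (mod 181)
16^3 ≡ 114 (mod 181)
16^4 ≡ 14 (mod 181)
16^5 ≡ 43 (mod 181)
16^6 ≡ 145 (mod 181)
16^9 ≡ 59 (mod 181)
16^10 ≡ 39 (mod 181)
16^12 ≡ 29 (mod 181)
16^15 ≡ 48 (mod 181)
16^18 ≡ 42 (mod 181)
16^20 ≡ 73 (mod 181)
16^30 ≡ 132 (mod 181)
16^36 ≡ 135 (mod 181)
16^45 ≡ 1 (mod 181) ✓
So ord_181(16) = 45.

45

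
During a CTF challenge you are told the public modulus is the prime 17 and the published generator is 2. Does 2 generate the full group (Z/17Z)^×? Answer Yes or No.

φ(17) = 17 − 1 = 16 = 2^4.
Test 2^(16/q) mod 17 for each prime factor q of 16:
2^8 ≡ 1 (mod 17)  [q = 2: ≡ 1 ✗]
Since 2^8 ≡ 1, the order of 2 divides 8 < 16, so 2 is not a primitive root.

No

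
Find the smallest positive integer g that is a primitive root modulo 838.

φ(838) = φ(2)·φ(419) = 1·418 = 418 = 2 · 11 · 19.
Test candidates g = 2, 3, … against the prime factors q ∈ {2, 11, 19} of φ(838): g is a generator iff g^(418/q) ≢ 1 for every such q.
g = 2: gcd(2, 838) = 2 > 1, not a unit — skip.
g = 3: 3^209 ≡ 1 — hits 1, so not a primitive root.
g = 4: gcd(4, 838) = 2 > 1, not a unit — skip.
g = 5: 5^209 ≡ 1 — hits 1, so not a primitive root.
g = 6: gcd(6, 838) = 2 > 1, not a unit — skip.
g = 7: 7^209 ≡ 1 — hits 1, so not a primitive root.
g = 8: gcd(8, 838) = 2 > 1, not a unit — skip.
g = 9: 9^209 ≡ 1 — hits 1, so not a primitive root.
g = 10: gcd(10, 838) = 2 > 1, not a unit — skip.
g = 11: 11^209 ≡ 837; 11^38 ≡ 753; 11^22 ≡ 7 — none is 1, so 11 is a primitive root.
So 11 is the smallest generator of (Z/838Z)^×.

11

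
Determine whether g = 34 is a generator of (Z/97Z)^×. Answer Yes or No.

No

φ(97) = 97 − 1 = 96 = 2^5 · 3.
An element g generates (Z/97Z)^× iff g^(96/q) ≢ 1 (mod 97) for each prime q ∈ {2, 3}.
34^48 ≡ 96 (mod 97)  [q = 2: ≢ 1 ✓]
34^32 ≡ 1 (mod 97)  [q = 3: ≡ 1 ✗]
Since 34^32 ≡ 1, the order of 34 divides 32 < 96, so 34 is not a primitive root.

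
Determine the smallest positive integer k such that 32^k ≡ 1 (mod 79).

The order of 32 must divide φ(79) = 79 − 1 = 78 = 2 · 3 · 13.
Divisors of 78: 1, 2, 3, 6, 13, 26, 39, 78.
Test each divisor d:
32^1 ≡ 32 (mod 79)
32^2 ≡ 76 (mod 79)
32^3 ≡ 62 (mod 79)
32^6 ≡ 52 (mod 79)
32^13 ≡ 23 (mod 79)
32^26 ≡ 55 (mod 79)
32^39 ≡ 1 (mod 79) ✓
So ord_79(32) = 39.

39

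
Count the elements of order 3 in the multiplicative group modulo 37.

φ(37) = 37 − 1 = 36 = 2^2 · 3^2.
In a cyclic group of order 36, there are φ(d) elements of order d for each divisor d of 36, and zero for non-divisors.
3 | 36, and φ(3) = 3 − 1 = 2.

2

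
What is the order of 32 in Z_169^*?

Since 32 ∈ (Z/169Z)^×, its order divides φ(169) = φ(13^2) = 13·(13−1) = 156 = 2^2 · 3 · 13.
Divisors of 156: 1, 2, 3, 4, 6, 12, 13, 26, 39, 52, 78, 156.
Test each divisor d:
32^1 ≡ 32 (mod 169)
32^2 ≡ 10 (mod 169)
32^3 ≡ 151 (mod 169)
32^4 ≡ 100 (mod 169)
32^6 ≡ 155 (mod 169)
32^12 ≡ 27 (mod 169)
32^13 ≡ 19 (mod 169)
32^26 ≡ 23 (mod 169)
32^39 ≡ 99 (mod 169)
32^52 ≡ 22 (mod 169)
32^78 ≡ 168 (mod 169)
32^156 ≡ 1 (mod 169) ✓
Hence ord(32) = 156.

156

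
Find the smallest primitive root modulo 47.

5

φ(47) = 47 − 1 = 46 = 2 · 23.
g is a primitive root iff g^(46/q) ≢ 1 (mod 47) for each prime q ∈ {2, 23}.
g = 2: 2^23 ≡ 1 — hits 1, so not a primitive root.
g = 3: 3^23 ≡ 1 — hits 1, so not a primitive root.
g = 4: 4^23 ≡ 1 — hits 1, so not a primitive root.
g = 5: 5^23 ≡ 46; 5^2 ≡ 25 — none is 1, so 5 is a primitive root.
The smallest primitive root modulo 47 is 5.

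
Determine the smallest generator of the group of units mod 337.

φ(337) = 337 − 1 = 336 = 2^4 · 3 · 7.
g is a primitive root iff g^(336/q) ≢ 1 (mod 337) for each prime q ∈ {2, 3, 7}.
g = 2: 2^168 ≡ 1 — hits 1, so not a primitive root.
g = 3: 3^168 ≡ 1 — hits 1, so not a primitive root.
g = 4: 4^168 ≡ 1 — hits 1, so not a primitive root.
g = 5: 5^168 ≡ 336; 5^112 ≡ 1 — hits 1, so not a primitive root.
g = 6: 6^168 ≡ 1 — hits 1, so not a primitive root.
g = 7: 7^168 ≡ 1 — hits 1, so not a primitive root.
g = 8: 8^168 ≡ 1 — hits 1, so not a primitive root.
g = 9: 9^168 ≡ 1 — hits 1, so not a primitive root.
g = 10: 10^168 ≡ 336; 10^112 ≡ 128; 10^48 ≡ 175 — none is 1, so 10 is a primitive root.
So 10 is the smallest generator of (Z/337Z)^×.

10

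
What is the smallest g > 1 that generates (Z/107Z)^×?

φ(107) = 107 − 1 = 106 = 2 · 53.
Test candidates g = 2, 3, … against the prime factors q ∈ {2, 53} of φ(107): g is a generator iff g^(106/q) ≢ 1 for every such q.
g = 2: 2^53 ≡ 106; 2^2 ≡ 4 — none is 1, so 2 is a primitive root.
So 2 is the smallest generator of (Z/107Z)^×.

2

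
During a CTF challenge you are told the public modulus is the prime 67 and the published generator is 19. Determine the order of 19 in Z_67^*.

33

By Lagrange's theorem, ord_67(19) divides φ(67) = 67 − 1 = 66 = 2 · 3 · 11.
Divisors of 66: 1, 2, 3, 6, 11, 22, 33, 66.
Compute 19^d (mod 67) for the divisors d until we hit 1:
19^1 ≡ 19 (mod 67)
19^2 ≡ 26 (mod 67)
19^3 ≡ 25 (mod 67)
19^6 ≡ 22 (mod 67)
19^11 ≡ 29 (mod 67)
19^22 ≡ 37 (mod 67)
19^33 ≡ 1 (mod 67) ✓
Therefore the multiplicative order of 19 modulo 67 is 33.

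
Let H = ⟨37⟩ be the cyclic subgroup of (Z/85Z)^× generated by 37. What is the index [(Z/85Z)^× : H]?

4

Since 37 ∈ (Z/85Z)^×, its order divides φ(85) = φ(5·17) = (5−1)·(17−1) = 4·16 = 64 = 2^6.
Divisors of 64: 1, 2, 4, 8, 16, 32, 64.
Compute 37^d (mod 85) for the divisors d until we hit 1:
37^1 ≡ 37 (mod 85)
37^2 ≡ 9 (mod 85)
37^4 ≡ 81 (mod 85)
37^8 ≡ 16 (mod 85)
37^16 ≡ 1 (mod 85) ✓
So ord_85(37) = 16, hence |⟨37⟩| = 16.
The index is φ(85) / ord(37) = 64 / 16 = 4.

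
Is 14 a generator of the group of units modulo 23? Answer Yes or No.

Yes

φ(23) = 23 − 1 = 22 = 2 · 11.
It suffices to check that the order of 14 is not a proper divisor of 22: compute 14^(22/q) for q ∈ {2, 11}.
14^11 ≡ 22 (mod 23)  [q = 2: ≢ 1 ✓]
14^2 ≡ 12 (mod 23)  [q = 11: ≢ 1 ✓]
All checks pass, so 14 has order 22 and is a primitive root modulo 23.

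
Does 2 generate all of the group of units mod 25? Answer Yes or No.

Yes

φ(25) = φ(5^2) = 5·(5−1) = 20 = 2^2 · 5.
It suffices to check that the order of 2 is not a proper divisor of 20: compute 2^(20/q) for q ∈ {2, 5}.
2^10 ≡ 24 (mod 25)  [q = 2: ≢ 1 ✓]
2^4 ≡ 16 (mod 25)  [q = 5: ≢ 1 ✓]
Every test exponent gives a nontrivial residue, hence 2 generates the full group.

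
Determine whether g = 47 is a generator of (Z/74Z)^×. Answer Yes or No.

φ(74) = φ(2)·φ(37) = 1·36 = 36 = 2^2 · 3^2.
It suffices to check that the order of 47 is not a proper divisor of 36: compute 47^(36/q) for q ∈ {2, 3}.
47^18 ≡ 1 (mod 74)  [q = 2: ≡ 1 ✗]
47^12 ≡ 1 (mod 74)  [q = 3: ≡ 1 ✗]
The check at q = 2 fails, so 47 generates a proper subgroup.

No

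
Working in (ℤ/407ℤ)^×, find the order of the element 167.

Since 167 ∈ (Z/407Z)^×, its order divides φ(407) = φ(11·37) = (11−1)·(37−1) = 10·36 = 360 = 2^3 · 3^2 · 5.
Divisors of 360: 1, 2, 3, 4, 5, 6, 8, 9, 10, 12, 15, 18, 20, 24, 30, 36, 40, 45, 60, 72, 90, 120, 180, 360.
Check 167^d mod 407 for each divisor in increasing order:
167^1 ≡ 167
167^2 ≡ 213
167^3 ≡ 162
167^4 ≡ 192
167^5 ≡ 318
167^6 ≡ 196
167^8 ≡ 234
167^9 ≡ 6
167^10 ≡ 188
167^12 ≡ 158
167^15 ≡ 362
167^18 ≡ 36
167^20 ≡ 342
167^24 ≡ 137
167^30 ≡ 397
167^36 ≡ 75
167^40 ≡ 155
167^45 ≡ 43
167^60 ≡ 100
167^72 ≡ 334
167^90 ≡ 221
167^120 ≡ 232
167^180 ≡ 1
Hence ord(167) = 180.

180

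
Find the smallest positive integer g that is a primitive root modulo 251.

6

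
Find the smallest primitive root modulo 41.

φ(41) = 41 − 1 = 40 = 2^3 · 5.
g is a primitive root iff g^(40/q) ≢ 1 (mod 41) for each prime q ∈ {2, 5}.
g = 2: 2^20 ≡ 1 — hits 1, so not a primitive root.
g = 3: 3^20 ≡ 40; 3^8 ≡ 1 — hits 1, so not a primitive root.
g = 4: 4^20 ≡ 1 — hits 1, so not a primitive root.
g = 5: 5^20 ≡ 1 — hits 1, so not a primitive root.
g = 6: 6^20 ≡ 40; 6^8 ≡ 10 — none is 1, so 6 is a primitive root.
So 6 is the smallest generator of (Z/41Z)^×.

6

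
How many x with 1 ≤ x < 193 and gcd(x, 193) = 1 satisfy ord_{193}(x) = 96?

φ(193) = 193 − 1 = 192 = 2^6 · 3.
In a cyclic group of order 192, there are φ(d) elements of order d for each divisor d of 192, and zero for non-divisors.
96 = 2^5 · 3 divides 192, and φ(96) = 32.

32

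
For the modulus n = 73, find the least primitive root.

5

φ(73) = 73 − 1 = 72 = 2^3 · 3^2.
g is a primitive root iff g^(72/q) ≢ 1 (mod 73) for each prime q ∈ {2, 3}.
g = 2: 2^36 ≡ 1 — hits 1, so not a primitive root.
g = 3: 3^36 ≡ 1 — hits 1, so not a primitive root.
g = 4: 4^36 ≡ 1 — hits 1, so not a primitive root.
g = 5: 5^36 ≡ 72; 5^24 ≡ 8 — none is 1, so 5 is a primitive root.
Hence the least primitive root of 73 is 5.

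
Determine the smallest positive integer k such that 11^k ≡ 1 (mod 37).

6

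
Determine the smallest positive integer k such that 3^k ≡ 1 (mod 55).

By Lagrange's theorem, ord_55(3) divides φ(55) = φ(5·11) = (5−1)·(11−1) = 4·10 = 40 = 2^3 · 5.
Divisors of 40: 1, 2, 4, 5, 8, 10, 20, 40.
Evaluate successive powers at the divisors of 40:
3^1 ≡ 3 (mod 55)
3^2 ≡ 9 (mod 55)
3^4 ≡ 26 (mod 55)
3^5 ≡ 23 (mod 55)
3^8 ≡ 16 (mod 55)
3^10 ≡ 34 (mod 55)
3^20 ≡ 1 (mod 55) ✓
So ord_55(3) = 20.

20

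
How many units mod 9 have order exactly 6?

φ(9) = φ(3^2) = 3·(3−1) = 6 = 2 · 3.
Since (Z/9Z)^× is cyclic of order 6, the number of elements of order d is φ(d) when d | 6 and 0 otherwise.
6 = 2 · 3 divides 6, and φ(6) = 2.

2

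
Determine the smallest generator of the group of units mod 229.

φ(229) = 229 − 1 = 228 = 2^2 · 3 · 19.
Test candidates g = 2, 3, … against the prime factors q ∈ {2, 3, 19} of φ(229): g is a generator iff g^(228/q) ≢ 1 for every such q.
g = 2: 2^114 ≡ 228; 2^76 ≡ 1 — hits 1, so not a primitive root.
g = 3: 3^114 ≡ 1 — hits 1, so not a primitive root.
g = 4: 4^114 ≡ 1 — hits 1, so not a primitive root.
g = 5: 5^114 ≡ 1 — hits 1, so not a primitive root.
g = 6: 6^114 ≡ 228; 6^76 ≡ 134; 6^12 ≡ 165 — none is 1, so 6 is a primitive root.
The smallest primitive root modulo 229 is 6.

6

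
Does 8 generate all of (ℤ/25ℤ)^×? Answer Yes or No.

Yes

φ(25) = φ(5^2) = 5·(5−1) = 20 = 2^2 · 5.
It suffices to check that the order of 8 is not a proper divisor of 20: compute 8^(20/q) for q ∈ {2, 5}.
8^10 ≡ 24 (mod 25)  [q = 2: ≢ 1 ✓]
8^4 ≡ 21 (mod 25)  [q = 5: ≢ 1 ✓]
Every test exponent gives a nontrivial residue, hence 8 generates the full group.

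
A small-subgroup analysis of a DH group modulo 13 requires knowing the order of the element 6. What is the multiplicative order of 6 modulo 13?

12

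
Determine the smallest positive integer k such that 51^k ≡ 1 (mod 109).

The order of 51 must divide φ(109) = 109 − 1 = 108 = 2^2 · 3^3.
Divisors of 108: 1, 2, 3, 4, 6, 9, 12, 18, 27, 36, 54, 108.
Compute 51^d (mod 109) for the divisors d until we hit 1:
51^1 ≡ 51 (mod 109)
51^2 ≡ 94 (mod 109)
51^3 ≡ 107 (mod 109)
51^4 ≡ 7 (mod 109)
51^6 ≡ 4 (mod 109)
51^9 ≡ 101 (mod 109)
51^12 ≡ 16 (mod 109)
51^18 ≡ 64 (mod 109)
51^27 ≡ 33 (mod 109)
51^36 ≡ 63 (mod 109)
51^54 ≡ 108 (mod 109)
51^108 ≡ 1 (mod 109) ✓
The smallest such exponent is 108, so the order of 51 is 108.

108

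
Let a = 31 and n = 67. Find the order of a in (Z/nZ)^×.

66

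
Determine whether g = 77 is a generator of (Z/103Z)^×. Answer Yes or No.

Yes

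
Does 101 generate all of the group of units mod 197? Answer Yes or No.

No

φ(197) = 197 − 1 = 196 = 2^2 · 7^2.
An element g generates (Z/197Z)^× iff g^(196/q) ≢ 1 (mod 197) for each prime q ∈ {2, 7}.
101^98 ≡ 1 (mod 197)  [q = 2: ≡ 1 ✗]
101^28 ≡ 164 (mod 197)  [q = 7: ≢ 1 ✓]
Since 101^98 ≡ 1, the order of 101 divides 98 < 196, so 101 is not a primitive root.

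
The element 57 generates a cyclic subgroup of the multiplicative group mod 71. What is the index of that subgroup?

By Lagrange's theorem, ord_71(57) divides φ(71) = 71 − 1 = 70 = 2 · 5 · 7.
Divisors of 70: 1, 2, 5, 7, 10, 14, 35, 70.
Compute 57^d (mod 71) for the divisors d until we hit 1:
57^1 ≡ 57 (mod 71)
57^2 ≡ 54 (mod 71)
57^5 ≡ 1 (mod 71) ✓
The order of 57 is 5, so the subgroup it generates has 5 elements.
Index = |(Z/71Z)^×| / |⟨57⟩| = 70 / 5 = 14.

14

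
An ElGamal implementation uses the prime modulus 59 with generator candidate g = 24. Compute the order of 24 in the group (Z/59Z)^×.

58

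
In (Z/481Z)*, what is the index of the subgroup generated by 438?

By Lagrange's theorem, ord_481(438) divides φ(481) = φ(13·37) = (13−1)·(37−1) = 12·36 = 432 = 2^4 · 3^3.
Divisors of 432: 1, 2, 3, 4, 6, 8, 9, 12, 16, 18, 24, 27, 36, 48, 54, 72, 108, 144, 216, 432.
Check 438^d mod 481 for each divisor in increasing order:
438^1 ≡ 438
438^2 ≡ 406
438^3 ≡ 339
438^4 ≡ 334
438^6 ≡ 443
438^8 ≡ 445
438^9 ≡ 105
438^12 ≡ 1
The order of 438 is 12, so the subgroup it generates has 12 elements.
Index = |(Z/481Z)^×| / |⟨438⟩| = 432 / 12 = 36.

36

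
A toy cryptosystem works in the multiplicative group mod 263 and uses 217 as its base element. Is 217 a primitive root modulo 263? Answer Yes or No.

Yes

φ(263) = 263 − 1 = 262 = 2 · 131.
An element g generates (Z/263Z)^× iff g^(262/q) ≢ 1 (mod 263) for each prime q ∈ {2, 131}.
217^131 ≡ 262 (mod 263)  [q = 2: ≢ 1 ✓]
217^2 ≡ 12 (mod 263)  [q = 131: ≢ 1 ✓]
All checks pass, so 217 has order 262 and is a primitive root modulo 263.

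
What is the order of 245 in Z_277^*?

By Lagrange's theorem, ord_277(245) divides φ(277) = 277 − 1 = 276 = 2^2 · 3 · 23.
Divisors of 276: 1, 2, 3, 4, 6, 12, 23, 46, 69, 92, 138, 276.
Evaluate successive powers at the divisors of 276:
245^1 ≡ 245
245^2 ≡ 193
245^3 ≡ 195
245^4 ≡ 131
245^6 ≡ 76
245^12 ≡ 236
245^23 ≡ 60
245^46 ≡ 276
245^69 ≡ 217
245^92 ≡ 1
The smallest such exponent is 92, so the order of 245 is 92.

92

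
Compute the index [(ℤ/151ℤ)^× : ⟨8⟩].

30

Since 8 ∈ (Z/151Z)^×, its order divides φ(151) = 151 − 1 = 150 = 2 · 3 · 5^2.
Divisors of 150: 1, 2, 3, 5, 6, 10, 15, 25, 30, 50, 75, 150.
Evaluate successive powers at the divisors of 150:
8^1 ≡ 8 (mod 151)
8^2 ≡ 64 (mod 151)
8^3 ≡ 59 (mod 151)
8^5 ≡ 1 (mod 151) ✓
The order of 8 is 5, so the subgroup it generates has 5 elements.
[(Z/151Z)^× : ⟨8⟩] = 150/5 = 30.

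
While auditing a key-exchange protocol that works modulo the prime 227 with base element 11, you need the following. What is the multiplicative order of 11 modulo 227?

113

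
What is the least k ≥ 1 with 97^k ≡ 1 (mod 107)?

106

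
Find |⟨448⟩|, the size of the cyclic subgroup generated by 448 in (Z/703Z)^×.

18

Since 448 ∈ (Z/703Z)^×, its order divides φ(703) = φ(19·37) = (19−1)·(37−1) = 18·36 = 648 = 2^3 · 3^4.
Divisors of 648: 1, 2, 3, 4, 6, 8, 9, 12, 18, 24, 27, 36, 54, 72, 81, 108, 162, 216, 324, 648.
Evaluate successive powers at the divisors of 648:
448^1 ≡ 448
448^2 ≡ 349
448^3 ≡ 286
448^4 ≡ 182
448^6 ≡ 248
448^8 ≡ 83
448^9 ≡ 628
448^12 ≡ 343
448^18 ≡ 1
Therefore the multiplicative order of 448 modulo 703 is 18.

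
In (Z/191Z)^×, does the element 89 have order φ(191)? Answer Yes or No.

φ(191) = 191 − 1 = 190 = 2 · 5 · 19.
An element g generates (Z/191Z)^× iff g^(190/q) ≢ 1 (mod 191) for each prime q ∈ {2, 5, 19}.
89^95 ≡ 190 (mod 191)  [q = 2: ≢ 1 ✓]
89^38 ≡ 109 (mod 191)  [q = 5: ≢ 1 ✓]
89^10 ≡ 154 (mod 191)  [q = 19: ≢ 1 ✓]
Every test exponent gives a nontrivial residue, hence 89 generates the full group.

Yes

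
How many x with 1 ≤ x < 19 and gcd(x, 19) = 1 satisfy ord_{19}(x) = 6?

2

φ(19) = 19 − 1 = 18 = 2 · 3^2.
(Z/19Z)^× is cyclic (|G| = 18); a cyclic group of order m has exactly φ(d) elements of each order d | m, and none otherwise.
6 = 2 · 3 divides 18, and φ(6) = 2.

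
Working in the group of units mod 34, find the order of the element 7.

16

Since 7 ∈ (Z/34Z)^×, its order divides φ(34) = φ(2)·φ(17) = 1·16 = 16 = 2^4.
Divisors of 16: 1, 2, 4, 8, 16.
Compute 7^d (mod 34) for the divisors d until we hit 1:
7^1 ≡ 7
7^2 ≡ 15
7^4 ≡ 21
7^8 ≡ 33
7^16 ≡ 1
Therefore the multiplicative order of 7 modulo 34 is 16.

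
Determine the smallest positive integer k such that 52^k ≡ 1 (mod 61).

10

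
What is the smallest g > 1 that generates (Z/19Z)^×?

φ(19) = 19 − 1 = 18 = 2 · 3^2.
g is a primitive root iff g^(18/q) ≢ 1 (mod 19) for each prime q ∈ {2, 3}.
g = 2: 2^9 ≡ 18; 2^6 ≡ 7 — none is 1, so 2 is a primitive root.
So 2 is the smallest generator of (Z/19Z)^×.

2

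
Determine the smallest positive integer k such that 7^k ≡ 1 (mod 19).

By Lagrange's theorem, ord_19(7) divides φ(19) = 19 − 1 = 18 = 2 · 3^2.
Divisors of 18: 1, 2, 3, 6, 9, 18.
Check 7^d mod 19 for each divisor in increasing order:
7^1 ≡ 7 (mod 19)
7^2 ≡ 11 (mod 19)
7^3 ≡ 1 (mod 19) ✓
Therefore the multiplicative order of 7 modulo 19 is 3.

3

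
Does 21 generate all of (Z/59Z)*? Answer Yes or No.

φ(59) = 59 − 1 = 58 = 2 · 29.
21 is a primitive root mod 59 iff 21^(φ(59)/q) ≢ 1 for every prime q | φ(59), i.e. q ∈ {2, 29}.
21^29 ≡ 1 (mod 59)  [q = 2: ≡ 1 ✗]
21^2 ≡ 28 (mod 59)  [q = 29: ≢ 1 ✓]
The check at q = 2 fails, so 21 generates a proper subgroup.

No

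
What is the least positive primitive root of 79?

3

φ(79) = 79 − 1 = 78 = 2 · 3 · 13.
Test candidates g = 2, 3, … against the prime factors q ∈ {2, 3, 13} of φ(79): g is a generator iff g^(78/q) ≢ 1 for every such q.
g = 2: 2^39 ≡ 1 — hits 1, so not a primitive root.
g = 3: 3^39 ≡ 78; 3^26 ≡ 23; 3^6 ≡ 18 — none is 1, so 3 is a primitive root.
The smallest primitive root modulo 79 is 3.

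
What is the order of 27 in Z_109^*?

9

Since 27 ∈ (Z/109Z)^×, its order divides φ(109) = 109 − 1 = 108 = 2^2 · 3^3.
Divisors of 108: 1, 2, 3, 4, 6, 9, 12, 18, 27, 36, 54, 108.
Test each divisor d:
27^1 ≡ 27
27^2 ≡ 75
27^3 ≡ 63
27^4 ≡ 66
27^6 ≡ 45
27^9 ≡ 1
So ord_109(27) = 9.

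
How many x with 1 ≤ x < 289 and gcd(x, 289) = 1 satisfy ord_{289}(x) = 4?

2

φ(289) = φ(17^2) = 17·(17−1) = 272 = 2^4 · 17.
Since (Z/289Z)^× is cyclic of order 272, the number of elements of order d is φ(d) when d | 272 and 0 otherwise.
4 = 2^2 divides 272, and φ(4) = 2.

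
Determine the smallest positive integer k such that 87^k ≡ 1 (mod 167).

Since 87 ∈ (Z/167Z)^×, its order divides φ(167) = 167 − 1 = 166 = 2 · 83.
Divisors of 166: 1, 2, 83, 166.
Test each divisor d:
87^1 ≡ 87 (mod 167)
87^2 ≡ 54 (mod 167)
87^83 ≡ 1 (mod 167) ✓
The smallest such exponent is 83, so the order of 87 is 83.

83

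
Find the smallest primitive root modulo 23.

5

φ(23) = 23 − 1 = 22 = 2 · 11.
g is a primitive root iff g^(22/q) ≢ 1 (mod 23) for each prime q ∈ {2, 11}.
g = 2: 2^11 ≡ 1 — hits 1, so not a primitive root.
g = 3: 3^11 ≡ 1 — hits 1, so not a primitive root.
g = 4: 4^11 ≡ 1 — hits 1, so not a primitive root.
g = 5: 5^11 ≡ 22; 5^2 ≡ 2 — none is 1, so 5 is a primitive root.
Hence the least primitive root of 23 is 5.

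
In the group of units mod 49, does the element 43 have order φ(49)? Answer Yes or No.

φ(49) = φ(7^2) = 7·(7−1) = 42 = 2 · 3 · 7.
An element g generates (Z/49Z)^× iff g^(42/q) ≢ 1 (mod 49) for each prime q ∈ {2, 3, 7}.
43^21 ≡ 1 (mod 49)  [q = 2: ≡ 1 ✗]
43^14 ≡ 1 (mod 49)  [q = 3: ≡ 1 ✗]
43^6 ≡ 8 (mod 49)  [q = 7: ≢ 1 ✓]
Since 43^21 ≡ 1, the order of 43 divides 21 < 42, so 43 is not a primitive root.

No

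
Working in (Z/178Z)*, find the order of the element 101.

8

The order of 101 must divide φ(178) = φ(2)·φ(89) = 1·88 = 88 = 2^3 · 11.
Divisors of 88: 1, 2, 4, 8, 11, 22, 44, 88.
Evaluate successive powers at the divisors of 88:
101^1 ≡ 101 (mod 178)
101^2 ≡ 55 (mod 178)
101^4 ≡ 177 (mod 178)
101^8 ≡ 1 (mod 178) ✓
The smallest such exponent is 8, so the order of 101 is 8.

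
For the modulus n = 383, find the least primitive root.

5

φ(383) = 383 − 1 = 382 = 2 · 191.
g is a primitive root iff g^(382/q) ≢ 1 (mod 383) for each prime q ∈ {2, 191}.
g = 2: 2^191 ≡ 1 — hits 1, so not a primitive root.
g = 3: 3^191 ≡ 1 — hits 1, so not a primitive root.
g = 4: 4^191 ≡ 1 — hits 1, so not a primitive root.
g = 5: 5^191 ≡ 382; 5^2 ≡ 25 — none is 1, so 5 is a primitive root.
The smallest primitive root modulo 383 is 5.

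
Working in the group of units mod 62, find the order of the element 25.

ord(25) | φ(62) = φ(2)·φ(31) = 1·30 = 30 = 2 · 3 · 5.
Divisors of 30: 1, 2, 3, 5, 6, 10, 15, 30.
Compute 25^d (mod 62) for the divisors d until we hit 1:
25^1 ≡ 25
25^2 ≡ 5
25^3 ≡ 1
So ord_62(25) = 3.

3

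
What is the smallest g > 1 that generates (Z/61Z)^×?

2

φ(61) = 61 − 1 = 60 = 2^2 · 3 · 5.
g is a primitive root iff g^(60/q) ≢ 1 (mod 61) for each prime q ∈ {2, 3, 5}.
g = 2: 2^30 ≡ 60; 2^20 ≡ 47; 2^12 ≡ 9 — none is 1, so 2 is a primitive root.
The smallest primitive root modulo 61 is 2.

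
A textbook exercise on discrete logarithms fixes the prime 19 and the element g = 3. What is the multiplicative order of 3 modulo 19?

18

ord(3) | φ(19) = 19 − 1 = 18 = 2 · 3^2.
Divisors of 18: 1, 2, 3, 6, 9, 18.
Test each divisor d:
3^1 ≡ 3 (mod 19)
3^2 ≡ 9 (mod 19)
3^3 ≡ 8 (mod 19)
3^6 ≡ 7 (mod 19)
3^9 ≡ 18 (mod 19)
3^18 ≡ 1 (mod 19) ✓
Hence ord(3) = 18.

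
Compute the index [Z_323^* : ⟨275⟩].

Since 275 ∈ (Z/323Z)^×, its order divides φ(323) = φ(17·19) = (17−1)·(19−1) = 16·18 = 288 = 2^5 · 3^2.
Divisors of 288: 1, 2, 3, 4, 6, 8, 9, 12, 16, 18, 24, 32, 36, 48, 72, 96, 144, 288.
Check 275^d mod 323 for each divisor in increasing order:
275^1 ≡ 275 (mod 323)
275^2 ≡ 43 (mod 323)
275^3 ≡ 197 (mod 323)
275^4 ≡ 234 (mod 323)
275^6 ≡ 49 (mod 323)
275^8 ≡ 169 (mod 323)
275^9 ≡ 286 (mod 323)
275^12 ≡ 140 (mod 323)
275^16 ≡ 137 (mod 323)
275^18 ≡ 77 (mod 323)
275^24 ≡ 220 (mod 323)
275^32 ≡ 35 (mod 323)
275^36 ≡ 115 (mod 323)
275^48 ≡ 273 (mod 323)
275^72 ≡ 305 (mod 323)
275^96 ≡ 239 (mod 323)
275^144 ≡ 1 (mod 323) ✓
So ord_323(275) = 144, hence |⟨275⟩| = 144.
The index is φ(323) / ord(275) = 288 / 144 = 2.

2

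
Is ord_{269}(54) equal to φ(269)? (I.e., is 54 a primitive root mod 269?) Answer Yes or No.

φ(269) = 269 − 1 = 268 = 2^2 · 67.
54 is a primitive root mod 269 iff 54^(φ(269)/q) ≢ 1 for every prime q | φ(269), i.e. q ∈ {2, 67}.
54^134 ≡ 1 (mod 269)  [q = 2: ≡ 1 ✗]
54^4 ≡ 235 (mod 269)  [q = 67: ≢ 1 ✓]
Since 54^134 ≡ 1, the order of 54 divides 134 < 268, so 54 is not a primitive root.

No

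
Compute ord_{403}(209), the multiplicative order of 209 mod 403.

The order of 209 must divide φ(403) = φ(13·31) = (13−1)·(31−1) = 12·30 = 360 = 2^3 · 3^2 · 5.
Divisors of 360: 1, 2, 3, 4, 5, 6, 8, 9, 10, 12, 15, 18, 20, 24, 30, 36, 40, 45, 60, 72, 90, 120, 180, 360.
Evaluate successive powers at the divisors of 360:
209^1 ≡ 209
209^2 ≡ 157
209^3 ≡ 170
209^4 ≡ 66
209^5 ≡ 92
209^6 ≡ 287
209^8 ≡ 326
209^9 ≡ 27
209^10 ≡ 1
Hence ord(209) = 10.

10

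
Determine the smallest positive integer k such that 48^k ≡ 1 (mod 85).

16

The order of 48 must divide φ(85) = φ(5·17) = (5−1)·(17−1) = 4·16 = 64 = 2^6.
Divisors of 64: 1, 2, 4, 8, 16, 32, 64.
Evaluate successive powers at the divisors of 64:
48^1 ≡ 48 (mod 85)
48^2 ≡ 9 (mod 85)
48^4 ≡ 81 (mod 85)
48^8 ≡ 16 (mod 85)
48^16 ≡ 1 (mod 85) ✓
So ord_85(48) = 16.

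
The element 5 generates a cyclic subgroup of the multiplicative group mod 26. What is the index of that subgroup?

3

Since 5 ∈ (Z/26Z)^×, its order divides φ(26) = φ(2)·φ(13) = 1·12 = 12 = 2^2 · 3.
Divisors of 12: 1, 2, 3, 4, 6, 12.
Compute 5^d (mod 26) for the divisors d until we hit 1:
5^1 ≡ 5 (mod 26)
5^2 ≡ 25 (mod 26)
5^3 ≡ 21 (mod 26)
5^4 ≡ 1 (mod 26) ✓
So ord_26(5) = 4, hence |⟨5⟩| = 4.
[(Z/26Z)^× : ⟨5⟩] = 12/4 = 3.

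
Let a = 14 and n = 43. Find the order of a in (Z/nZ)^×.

Since 14 ∈ (Z/43Z)^×, its order divides φ(43) = 43 − 1 = 42 = 2 · 3 · 7.
Divisors of 42: 1, 2, 3, 6, 7, 14, 21, 42.
Evaluate successive powers at the divisors of 42:
14^1 ≡ 14 (mod 43)
14^2 ≡ 24 (mod 43)
14^3 ≡ 35 (mod 43)
14^6 ≡ 21 (mod 43)
14^7 ≡ 36 (mod 43)
14^14 ≡ 6 (mod 43)
14^21 ≡ 1 (mod 43) ✓
Hence ord(14) = 21.

21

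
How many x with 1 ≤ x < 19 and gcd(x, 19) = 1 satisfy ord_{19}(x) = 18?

6

φ(19) = 19 − 1 = 18 = 2 · 3^2.
(Z/19Z)^× is cyclic (|G| = 18); a cyclic group of order m has exactly φ(d) elements of each order d | m, and none otherwise.
18 = 2 · 3^2 divides 18, and φ(18) = 6.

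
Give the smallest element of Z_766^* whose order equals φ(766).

5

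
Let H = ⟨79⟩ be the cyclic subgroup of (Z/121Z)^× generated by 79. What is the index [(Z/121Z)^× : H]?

1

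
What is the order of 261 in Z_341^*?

30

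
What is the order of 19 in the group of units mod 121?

110

The order of 19 must divide φ(121) = φ(11^2) = 11·(11−1) = 110 = 2 · 5 · 11.
Divisors of 110: 1, 2, 5, 10, 11, 22, 55, 110.
Compute 19^d (mod 121) for the divisors d until we hit 1:
19^1 ≡ 19 (mod 121)
19^2 ≡ 119 (mod 121)
19^5 ≡ 76 (mod 121)
19^10 ≡ 89 (mod 121)
19^11 ≡ 118 (mod 121)
19^22 ≡ 9 (mod 121)
19^55 ≡ 120 (mod 121)
19^110 ≡ 1 (mod 121) ✓
Therefore the multiplicative order of 19 modulo 121 is 110.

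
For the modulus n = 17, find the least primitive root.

3

φ(17) = 17 − 1 = 16 = 2^4.
Test candidates g = 2, 3, … against the prime factors q ∈ {2} of φ(17): g is a generator iff g^(16/q) ≢ 1 for every such q.
g = 2: 2^8 ≡ 1 — hits 1, so not a primitive root.
g = 3: 3^8 ≡ 16 — none is 1, so 3 is a primitive root.
Hence the least primitive root of 17 is 3.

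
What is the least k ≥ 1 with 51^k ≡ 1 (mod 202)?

100

The order of 51 must divide φ(202) = φ(2)·φ(101) = 1·100 = 100 = 2^2 · 5^2.
Divisors of 100: 1, 2, 4, 5, 10, 20, 25, 50, 100.
Compute 51^d (mod 202) for the divisors d until we hit 1:
51^1 ≡ 51
51^2 ≡ 177
51^4 ≡ 19
51^5 ≡ 161
51^10 ≡ 65
51^20 ≡ 185
51^25 ≡ 91
51^50 ≡ 201
51^100 ≡ 1
The smallest such exponent is 100, so the order of 51 is 100.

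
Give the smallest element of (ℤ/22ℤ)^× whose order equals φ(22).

7

φ(22) = φ(2)·φ(11) = 1·10 = 10 = 2 · 5.
g is a primitive root iff g^(10/q) ≢ 1 (mod 22) for each prime q ∈ {2, 5}.
g = 2: gcd(2, 22) = 2 > 1, not a unit — skip.
g = 3: 3^5 ≡ 1 — hits 1, so not a primitive root.
g = 4: gcd(4, 22) = 2 > 1, not a unit — skip.
g = 5: 5^5 ≡ 1 — hits 1, so not a primitive root.
g = 6: gcd(6, 22) = 2 > 1, not a unit — skip.
g = 7: 7^5 ≡ 21; 7^2 ≡ 5 — none is 1, so 7 is a primitive root.
The smallest primitive root modulo 22 is 7.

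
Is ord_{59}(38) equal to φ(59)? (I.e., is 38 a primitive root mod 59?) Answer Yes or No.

φ(59) = 59 − 1 = 58 = 2 · 29.
Test 38^(58/q) mod 59 for each prime factor q of 58:
38^29 ≡ 58 (mod 59)  [q = 2: ≢ 1 ✓]
38^2 ≡ 28 (mod 59)  [q = 29: ≢ 1 ✓]
All checks pass, so 38 has order 58 and is a primitive root modulo 59.

Yes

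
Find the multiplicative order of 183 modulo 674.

ord(183) | φ(674) = φ(2)·φ(337) = 1·336 = 336 = 2^4 · 3 · 7.
Divisors of 336: 1, 2, 3, 4, 6, 7, 8, 12, 14, 16, 21, 24, 28, 42, 48, 56, 84, 112, 168, 336.
Evaluate successive powers at the divisors of 336:
183^1 ≡ 183
183^2 ≡ 463
183^3 ≡ 479
183^4 ≡ 37
183^6 ≡ 281
183^7 ≡ 199
183^8 ≡ 21
183^12 ≡ 103
183^14 ≡ 509
183^16 ≡ 441
183^21 ≡ 191
183^24 ≡ 499
183^28 ≡ 265
183^42 ≡ 85
183^48 ≡ 295
183^56 ≡ 129
183^84 ≡ 485
183^112 ≡ 465
183^168 ≡ 673
183^336 ≡ 1
Therefore the multiplicative order of 183 modulo 674 is 336.

336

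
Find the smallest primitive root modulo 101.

φ(101) = 101 − 1 = 100 = 2^2 · 5^2.
Test candidates g = 2, 3, … against the prime factors q ∈ {2, 5} of φ(101): g is a generator iff g^(100/q) ≢ 1 for every such q.
g = 2: 2^50 ≡ 100; 2^20 ≡ 95 — none is 1, so 2 is a primitive root.
So 2 is the smallest generator of (Z/101Z)^×.

2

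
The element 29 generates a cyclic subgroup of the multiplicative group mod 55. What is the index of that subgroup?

4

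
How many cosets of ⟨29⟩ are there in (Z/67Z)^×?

22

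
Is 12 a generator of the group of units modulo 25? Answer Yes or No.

φ(25) = φ(5^2) = 5·(5−1) = 20 = 2^2 · 5.
An element g generates (Z/25Z)^× iff g^(20/q) ≢ 1 (mod 25) for each prime q ∈ {2, 5}.
12^10 ≡ 24 (mod 25)  [q = 2: ≢ 1 ✓]
12^4 ≡ 11 (mod 25)  [q = 5: ≢ 1 ✓]
All checks pass, so 12 has order 20 and is a primitive root modulo 25.

Yes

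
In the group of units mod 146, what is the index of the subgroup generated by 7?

The order of 7 must divide φ(146) = φ(2)·φ(73) = 1·72 = 72 = 2^3 · 3^2.
Divisors of 72: 1, 2, 3, 4, 6, 8, 9, 12, 18, 24, 36, 72.
Check 7^d mod 146 for each divisor in increasing order:
7^1 ≡ 7 (mod 146)
7^2 ≡ 49 (mod 146)
7^3 ≡ 51 (mod 146)
7^4 ≡ 65 (mod 146)
7^6 ≡ 119 (mod 146)
7^8 ≡ 137 (mod 146)
7^9 ≡ 83 (mod 146)
7^12 ≡ 145 (mod 146)
7^18 ≡ 27 (mod 146)
7^24 ≡ 1 (mod 146) ✓
Thus |⟨7⟩| = ord(7) = 24.
The index is φ(146) / ord(7) = 72 / 24 = 3.

3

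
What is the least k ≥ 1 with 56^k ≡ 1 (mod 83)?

Since 56 ∈ (Z/83Z)^×, its order divides φ(83) = 83 − 1 = 82 = 2 · 41.
Divisors of 82: 1, 2, 41, 82.
Compute 56^d (mod 83) for the divisors d until we hit 1:
56^1 ≡ 56
56^2 ≡ 65
56^41 ≡ 82
56^82 ≡ 1
Therefore the multiplicative order of 56 modulo 83 is 82.

82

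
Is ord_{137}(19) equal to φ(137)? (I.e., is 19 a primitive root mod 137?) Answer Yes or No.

φ(137) = 137 − 1 = 136 = 2^3 · 17.
Test 19^(136/q) mod 137 for each prime factor q of 136:
19^68 ≡ 1 (mod 137)  [q = 2: ≡ 1 ✗]
19^8 ≡ 60 (mod 137)  [q = 17: ≢ 1 ✓]
Since 19^68 ≡ 1, the order of 19 divides 68 < 136, so 19 is not a primitive root.

No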